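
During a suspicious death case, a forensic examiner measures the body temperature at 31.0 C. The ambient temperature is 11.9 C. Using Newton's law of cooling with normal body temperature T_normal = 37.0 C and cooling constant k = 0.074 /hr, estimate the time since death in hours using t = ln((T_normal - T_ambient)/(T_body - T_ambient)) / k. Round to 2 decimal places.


Using Newton's law of cooling:
t = ln((T_normal - T_ambient) / (T_body - T_ambient)) / k
T_normal - T_ambient = 25.1
T_body - T_ambient = 19.1
Ratio = 1.314136
ln(ratio) = 0.273179
t = 0.273179 / 0.074 = 3.69 hours

3.69


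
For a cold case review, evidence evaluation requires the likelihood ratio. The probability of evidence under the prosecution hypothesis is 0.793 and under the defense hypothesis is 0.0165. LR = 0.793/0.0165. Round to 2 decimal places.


Likelihood ratio calculation:
LR = P(E|Hp) / P(E|Hd)
LR = 0.793 / 0.0165
LR = 48.06

48.06


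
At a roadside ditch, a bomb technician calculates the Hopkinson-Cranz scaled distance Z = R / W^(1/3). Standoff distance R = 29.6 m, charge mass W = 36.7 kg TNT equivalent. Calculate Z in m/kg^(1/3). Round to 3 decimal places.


Scaled distance calculation:
W^(1/3) = 36.7^(1/3) = 3.323191
Z = R / W^(1/3) = 29.6 / 3.323191
Z = 8.907 m/kg^(1/3)

8.907


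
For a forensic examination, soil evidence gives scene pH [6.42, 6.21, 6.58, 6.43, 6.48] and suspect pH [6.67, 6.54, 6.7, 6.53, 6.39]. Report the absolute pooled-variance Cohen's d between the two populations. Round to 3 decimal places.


Pooled-variance Cohen's d for soil pH comparison:
Scene mean = 32.12 / 5 = 6.424
Suspect mean = 32.83 / 5 = 6.566
Scene sample variance s_s^2 = 0.01833
Suspect sample variance s_c^2 = 0.01543
Pooled variance = ((n_s-1)*s_s^2 + (n_c-1)*s_c^2) / (n_s + n_c - 2) = 0.01688
Pooled SD = sqrt(0.01688) = 0.129923
Mean difference = -0.142
|d| = |-0.142| / 0.129923 = 1.093

1.093


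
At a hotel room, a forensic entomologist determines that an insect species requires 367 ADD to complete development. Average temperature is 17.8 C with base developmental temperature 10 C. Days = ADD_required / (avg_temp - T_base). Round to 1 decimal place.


Insect development time:
Effective temperature = avg_temp - T_base = 17.8 - 10 = 7.8 C
Days = ADD / effective_temp = 367 / 7.8 = 47.1 days

47.1


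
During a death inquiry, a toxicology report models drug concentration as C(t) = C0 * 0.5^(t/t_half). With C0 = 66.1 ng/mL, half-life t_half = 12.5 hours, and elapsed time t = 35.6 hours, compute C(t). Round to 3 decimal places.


Drug concentration decay:
Number of half-lives = t / t_half = 35.6 / 12.5 = 2.848
Decay factor = 0.5^2.848 = 0.13888859
C(t) = 66.1 * 0.13888859 = 9.181 ng/mL

9.181


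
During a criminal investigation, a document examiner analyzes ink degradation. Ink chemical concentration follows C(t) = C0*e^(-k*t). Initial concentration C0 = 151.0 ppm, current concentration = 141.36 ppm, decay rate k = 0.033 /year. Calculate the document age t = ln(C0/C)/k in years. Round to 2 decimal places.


Document age estimation:
C0/C = 151.0 / 141.36 = 1.068195
ln(C0/C) = 0.06597
t = 0.06597 / 0.033 = 2.00 years

2.00


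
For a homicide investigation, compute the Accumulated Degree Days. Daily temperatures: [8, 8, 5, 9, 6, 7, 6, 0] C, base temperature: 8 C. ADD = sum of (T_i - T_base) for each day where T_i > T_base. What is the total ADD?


Computing ADD day by day:
Day 1: max(0, 8 - 8) = 0
Day 2: max(0, 8 - 8) = 0
Day 3: max(0, 5 - 8) = 0
Day 4: max(0, 9 - 8) = 1
Day 5: max(0, 6 - 8) = 0
Day 6: max(0, 7 - 8) = 0
Day 7: max(0, 6 - 8) = 0
Day 8: max(0, 0 - 8) = 0
Total ADD = 1

1


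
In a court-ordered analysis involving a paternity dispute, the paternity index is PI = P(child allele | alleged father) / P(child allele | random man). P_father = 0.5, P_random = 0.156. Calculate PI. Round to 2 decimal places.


Paternity Index calculation:
PI = P(allele|father) / P(allele|random)
PI = 0.5 / 0.156
PI = 3.21

3.21


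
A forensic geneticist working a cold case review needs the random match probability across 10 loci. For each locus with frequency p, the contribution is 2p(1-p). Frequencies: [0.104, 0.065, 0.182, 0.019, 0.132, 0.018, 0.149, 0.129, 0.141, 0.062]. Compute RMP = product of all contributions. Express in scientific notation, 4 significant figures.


Computing RMP for 10 loci:
Locus 1: 2 * 0.104 * 0.896 = 0.186368
Locus 2: 2 * 0.065 * 0.935 = 0.12155
Locus 3: 2 * 0.182 * 0.818 = 0.297752
Locus 4: 2 * 0.019 * 0.981 = 0.037278
Locus 5: 2 * 0.132 * 0.868 = 0.229152
Locus 6: 2 * 0.018 * 0.982 = 0.035352
Locus 7: 2 * 0.149 * 0.851 = 0.253598
Locus 8: 2 * 0.129 * 0.871 = 0.224718
Locus 9: 2 * 0.141 * 0.859 = 0.242238
Locus 10: 2 * 0.062 * 0.938 = 0.116312
RMP = 3.271e-09

3.271e-09


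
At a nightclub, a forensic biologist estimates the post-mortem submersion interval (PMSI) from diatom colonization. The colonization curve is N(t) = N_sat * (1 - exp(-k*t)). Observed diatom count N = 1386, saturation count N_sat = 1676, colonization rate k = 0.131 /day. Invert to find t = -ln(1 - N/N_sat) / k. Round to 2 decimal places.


PMSI from diatom colonization curve:
N / N_sat = 1386 / 1676 = 0.826969
1 - N/N_sat = 0.173031
ln(1 - N/N_sat) = -1.754285
t = -ln(1 - N/N_sat) / k = -(-1.754285) / 0.131 = 13.39 days

13.39


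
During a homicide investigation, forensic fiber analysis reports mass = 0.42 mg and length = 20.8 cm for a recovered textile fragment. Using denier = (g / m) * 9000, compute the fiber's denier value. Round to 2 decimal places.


Denier calculation:
Mass in grams = 0.42 mg / 1000 = 0.00042 g
Length in meters = 20.8 cm / 100 = 0.208 m
Linear density = mass / length = 0.00042 / 0.208 = 0.00201923 g/m
Denier = (g/m) * 9000 = 0.00201923 * 9000 = 18.17

18.17


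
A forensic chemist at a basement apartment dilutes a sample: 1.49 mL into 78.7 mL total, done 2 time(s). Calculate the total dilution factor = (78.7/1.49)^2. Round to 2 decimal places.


Dilution factor calculation:
Single dilution = V_total / V_sample = 78.7 / 1.49 ≈ 52.818792
Number of dilutions = 2
Total DF = (78.7 / 1.49)^2 (full precision, rounded at the end) = 2789.82

2789.82


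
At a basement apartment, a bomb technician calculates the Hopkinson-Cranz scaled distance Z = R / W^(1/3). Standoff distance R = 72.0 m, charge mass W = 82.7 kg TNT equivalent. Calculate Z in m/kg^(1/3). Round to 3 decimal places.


Scaled distance calculation:
W^(1/3) = 82.7^(1/3) = 4.356809
Z = R / W^(1/3) = 72.0 / 4.356809
Z = 16.526 m/kg^(1/3)

16.526


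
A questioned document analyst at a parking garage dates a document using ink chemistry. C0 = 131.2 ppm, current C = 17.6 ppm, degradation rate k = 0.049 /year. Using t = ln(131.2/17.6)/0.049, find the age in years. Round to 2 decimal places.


Document age estimation:
C0/C = 131.2 / 17.6 = 7.454545
ln(C0/C) = 2.008824
t = 2.008824 / 0.049 = 41.00 years

41.00


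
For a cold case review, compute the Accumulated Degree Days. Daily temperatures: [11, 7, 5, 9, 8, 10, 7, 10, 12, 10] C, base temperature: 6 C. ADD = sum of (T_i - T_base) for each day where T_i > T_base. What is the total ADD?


Computing ADD day by day:
Day 1: max(0, 11 - 6) = 5
Day 2: max(0, 7 - 6) = 1
Day 3: max(0, 5 - 6) = 0
Day 4: max(0, 9 - 6) = 3
Day 5: max(0, 8 - 6) = 2
Day 6: max(0, 10 - 6) = 4
Day 7: max(0, 7 - 6) = 1
Day 8: max(0, 10 - 6) = 4
Day 9: max(0, 12 - 6) = 6
Day 10: max(0, 10 - 6) = 4
Total ADD = 30

30


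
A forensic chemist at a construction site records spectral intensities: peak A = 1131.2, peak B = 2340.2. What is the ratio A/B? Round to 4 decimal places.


Spectral peak ratio:
Peak A = 1131.2 counts
Peak B = 2340.2 counts
Ratio = 1131.2 / 2340.2 = 0.4834

0.4834


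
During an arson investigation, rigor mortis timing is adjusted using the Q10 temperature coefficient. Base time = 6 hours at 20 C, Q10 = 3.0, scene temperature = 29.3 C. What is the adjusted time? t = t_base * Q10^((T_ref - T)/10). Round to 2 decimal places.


Rigor mortis time adjustment:
Exponent = (T_ref - T_actual) / 10 = (20 - 29.3) / 10 = -0.93
Q10 factor = 3.0^-0.93 = 0.35998
t_adjusted = 6 * 0.35998 = 2.16 hours

2.16


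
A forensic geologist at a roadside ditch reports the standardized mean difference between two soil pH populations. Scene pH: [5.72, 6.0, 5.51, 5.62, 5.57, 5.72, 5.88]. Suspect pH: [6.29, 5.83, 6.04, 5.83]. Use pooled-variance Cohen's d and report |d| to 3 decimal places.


Pooled-variance Cohen's d for soil pH comparison:
Scene mean = 40.02 / 7 = 5.717143
Suspect mean = 23.99 / 4 = 5.9975
Scene sample variance s_s^2 = 0.03009
Suspect sample variance s_c^2 = 0.047825
Pooled variance = ((n_s-1)*s_s^2 + (n_c-1)*s_c^2) / (n_s + n_c - 2) = 0.036002
Pooled SD = sqrt(0.036002) = 0.189742
Mean difference = -0.280357
|d| = |-0.280357| / 0.189742 = 1.478

1.478


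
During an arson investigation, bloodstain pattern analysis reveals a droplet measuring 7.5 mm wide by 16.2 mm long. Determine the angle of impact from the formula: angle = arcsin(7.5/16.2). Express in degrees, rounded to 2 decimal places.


Blood spatter impact angle calculation:
width / length = 7.5 / 16.2 = 0.462963
angle = arcsin(0.462963)
angle = 27.58 degrees

27.58


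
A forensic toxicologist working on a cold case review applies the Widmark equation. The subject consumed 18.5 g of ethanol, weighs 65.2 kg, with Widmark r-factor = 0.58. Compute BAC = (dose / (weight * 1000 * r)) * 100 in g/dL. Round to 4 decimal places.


Applying the Widmark formula:
BAC = (dose_g / (body_wt * 1000 * r)) * 100
Denominator = 65.2 * 1000 * 0.58 = 37816
BAC = (18.5 / 37816) * 100
BAC = 0.0489 g/dL

0.0489


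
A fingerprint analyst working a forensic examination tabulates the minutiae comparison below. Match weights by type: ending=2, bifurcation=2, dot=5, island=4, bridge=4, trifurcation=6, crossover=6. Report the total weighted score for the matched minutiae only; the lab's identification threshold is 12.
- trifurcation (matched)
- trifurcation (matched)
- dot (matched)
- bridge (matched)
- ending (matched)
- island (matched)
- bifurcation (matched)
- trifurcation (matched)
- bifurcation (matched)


Weighted minutiae match score:
  trifurcation: matched, +6 (running total 6)
  trifurcation: matched, +6 (running total 12)
  dot: matched, +5 (running total 17)
  bridge: matched, +4 (running total 21)
  ending: matched, +2 (running total 23)
  island: matched, +4 (running total 27)
  bifurcation: matched, +2 (running total 29)
  trifurcation: matched, +6 (running total 35)
  bifurcation: matched, +2 (running total 37)
Total score = 37
Threshold = 12; verdict = identification

37


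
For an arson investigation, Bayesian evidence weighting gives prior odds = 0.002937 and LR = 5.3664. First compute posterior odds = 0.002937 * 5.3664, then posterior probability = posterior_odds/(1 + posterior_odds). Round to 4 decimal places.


Bayesian evidence evaluation:
Posterior odds = prior_odds * LR = 0.002937 * 5.3664 = 0.01576112
Posterior probability = posterior_odds / (1 + posterior_odds)
= 0.01576112 / (1 + 0.01576112)
= 0.01576112 / 1.01576112
= 0.0155

0.0155


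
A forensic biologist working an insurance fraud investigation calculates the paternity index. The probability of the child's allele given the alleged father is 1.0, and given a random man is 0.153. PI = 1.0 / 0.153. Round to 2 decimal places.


Paternity Index calculation:
PI = P(allele|father) / P(allele|random)
PI = 1.0 / 0.153
PI = 6.54

6.54


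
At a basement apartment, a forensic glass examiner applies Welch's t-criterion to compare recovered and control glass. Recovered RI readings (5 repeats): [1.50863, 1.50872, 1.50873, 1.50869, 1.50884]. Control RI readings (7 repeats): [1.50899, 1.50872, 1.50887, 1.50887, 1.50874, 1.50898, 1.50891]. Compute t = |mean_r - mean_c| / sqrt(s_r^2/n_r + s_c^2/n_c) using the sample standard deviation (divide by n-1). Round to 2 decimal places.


Welch's t-criterion for glass RI comparison:
Recovered mean = sum / n_r = 7.54361 / 5 = 1.508722
Control mean = sum / n_c = 10.56208 / 7 = 1.5088686
Recovered sample variance s_r^2 = 5.87e-09
Control sample variance s_c^2 = 1.12476e-08
Welch SE (unpooled) = sqrt(s_r^2/n_r + s_c^2/n_c) = sqrt(1.174e-09 + 1.6068e-09) = sqrt(2.7808e-09) = 5.27333e-05
|mean_r - mean_c| = 0.000146571
t = 0.000146571 / 5.27333e-05 = 2.78

2.78


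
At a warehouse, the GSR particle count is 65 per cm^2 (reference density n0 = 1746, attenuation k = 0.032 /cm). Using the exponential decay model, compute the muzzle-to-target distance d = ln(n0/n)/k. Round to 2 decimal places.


GSR distance calculation:
n0/n = 1746 / 65 = 26.861538
ln(n0/n) = 3.290695
d = 3.290695 / 0.032 = 102.83 cm

102.83


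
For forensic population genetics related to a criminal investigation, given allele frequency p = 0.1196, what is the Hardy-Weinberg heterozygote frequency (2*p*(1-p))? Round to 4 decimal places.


Hardy-Weinberg heterozygote frequency:
q = 1 - p = 1 - 0.1196 = 0.8804
2pq = 2 * 0.1196 * 0.8804 = 0.2106

0.2106


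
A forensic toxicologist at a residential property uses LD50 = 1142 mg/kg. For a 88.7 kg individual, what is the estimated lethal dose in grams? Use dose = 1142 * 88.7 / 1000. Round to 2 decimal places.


Lethal dose calculation:
Lethal dose = LD50 * body_weight / 1000
= 1142 * 88.7 / 1000
= 101295.4 / 1000
= 101.30 g

101.30


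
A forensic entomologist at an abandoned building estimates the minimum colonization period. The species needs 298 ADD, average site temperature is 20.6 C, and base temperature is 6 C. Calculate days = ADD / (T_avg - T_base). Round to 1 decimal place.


Insect development time:
Effective temperature = avg_temp - T_base = 20.6 - 6 = 14.6 C
Days = ADD / effective_temp = 298 / 14.6 = 20.4 days

20.4


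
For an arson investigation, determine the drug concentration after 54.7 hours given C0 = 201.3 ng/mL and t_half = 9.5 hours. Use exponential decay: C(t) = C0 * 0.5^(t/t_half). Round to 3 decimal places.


Drug concentration decay:
Number of half-lives = t / t_half = 54.7 / 9.5 = 5.757895
Decay factor = 0.5^5.757895 = 0.01847995
C(t) = 201.3 * 0.01847995 = 3.720 ng/mL

3.720


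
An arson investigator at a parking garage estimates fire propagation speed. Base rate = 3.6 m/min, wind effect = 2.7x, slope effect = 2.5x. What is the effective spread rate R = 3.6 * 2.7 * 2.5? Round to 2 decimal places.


Fire spread rate calculation:
R = R0 * wind_factor * slope_factor
= 3.6 * 2.7 * 2.5
= 9.72 * 2.5
= 24.30 m/min

24.30


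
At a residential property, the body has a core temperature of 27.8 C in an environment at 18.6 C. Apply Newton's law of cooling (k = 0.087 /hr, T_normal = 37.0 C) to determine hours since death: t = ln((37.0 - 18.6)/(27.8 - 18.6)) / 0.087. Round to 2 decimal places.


Using Newton's law of cooling:
t = ln((T_normal - T_ambient) / (T_body - T_ambient)) / k
T_normal - T_ambient = 18.4
T_body - T_ambient = 9.2
Ratio = 2
ln(ratio) = 0.693147
t = 0.693147 / 0.087 = 7.97 hours

7.97


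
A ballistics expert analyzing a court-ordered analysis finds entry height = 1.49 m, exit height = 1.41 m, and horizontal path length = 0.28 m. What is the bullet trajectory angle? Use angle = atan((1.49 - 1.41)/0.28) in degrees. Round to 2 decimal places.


Bullet trajectory angle:
Height difference = 1.49 - 1.41 = 0.08 m
angle = atan(0.08 / 0.28)
angle = atan(0.285714)
angle = 15.95 degrees

15.95


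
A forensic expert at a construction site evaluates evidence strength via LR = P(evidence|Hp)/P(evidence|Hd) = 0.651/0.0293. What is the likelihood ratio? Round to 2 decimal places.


Likelihood ratio calculation:
LR = P(E|Hp) / P(E|Hd)
LR = 0.651 / 0.0293
LR = 22.22

22.22


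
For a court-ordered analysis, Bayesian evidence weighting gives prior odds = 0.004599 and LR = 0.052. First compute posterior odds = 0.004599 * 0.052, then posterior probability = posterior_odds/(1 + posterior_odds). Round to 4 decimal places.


Bayesian evidence evaluation:
Posterior odds = prior_odds * LR = 0.004599 * 0.052 = 0.000239148
Posterior probability = posterior_odds / (1 + posterior_odds)
= 0.000239148 / (1 + 0.000239148)
= 0.000239148 / 1.000239148
= 0.0002

0.0002


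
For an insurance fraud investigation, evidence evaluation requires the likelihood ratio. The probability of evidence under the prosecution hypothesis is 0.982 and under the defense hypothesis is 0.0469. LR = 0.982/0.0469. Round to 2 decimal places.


Likelihood ratio calculation:
LR = P(E|Hp) / P(E|Hd)
LR = 0.982 / 0.0469
LR = 20.94

20.94


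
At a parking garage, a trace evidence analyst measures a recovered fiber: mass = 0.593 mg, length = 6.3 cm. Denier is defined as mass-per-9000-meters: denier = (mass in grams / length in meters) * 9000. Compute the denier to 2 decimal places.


Denier calculation:
Mass in grams = 0.593 mg / 1000 = 0.000593 g
Length in meters = 6.3 cm / 100 = 0.063 m
Linear density = mass / length = 0.000593 / 0.063 = 0.0094127 g/m
Denier = (g/m) * 9000 = 0.0094127 * 9000 = 84.71

84.71


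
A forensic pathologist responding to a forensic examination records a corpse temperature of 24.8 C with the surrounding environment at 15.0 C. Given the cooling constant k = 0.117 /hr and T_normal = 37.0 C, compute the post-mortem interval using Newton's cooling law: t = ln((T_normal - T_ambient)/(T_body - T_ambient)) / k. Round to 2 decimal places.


Using Newton's law of cooling:
t = ln((T_normal - T_ambient) / (T_body - T_ambient)) / k
T_normal - T_ambient = 22.0
T_body - T_ambient = 9.8
Ratio = 2.244898
ln(ratio) = 0.80866
t = 0.80866 / 0.117 = 6.91 hours

6.91


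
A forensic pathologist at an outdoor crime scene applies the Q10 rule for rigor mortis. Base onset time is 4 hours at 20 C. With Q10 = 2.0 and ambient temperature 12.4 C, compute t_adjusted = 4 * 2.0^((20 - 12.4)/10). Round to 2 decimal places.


Rigor mortis time adjustment:
Exponent = (T_ref - T_actual) / 10 = (20 - 12.4) / 10 = 0.76
Q10 factor = 2.0^0.76 = 1.69349
t_adjusted = 4 * 1.69349 = 6.77 hours

6.77


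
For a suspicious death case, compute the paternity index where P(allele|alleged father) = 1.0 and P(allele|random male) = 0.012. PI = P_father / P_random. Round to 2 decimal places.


Paternity Index calculation:
PI = P(allele|father) / P(allele|random)
PI = 1.0 / 0.012
PI = 83.33

83.33


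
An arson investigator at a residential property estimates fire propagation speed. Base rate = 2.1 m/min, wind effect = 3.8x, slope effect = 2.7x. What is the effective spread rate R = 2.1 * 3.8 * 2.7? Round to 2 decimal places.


Fire spread rate calculation:
R = R0 * wind_factor * slope_factor
= 2.1 * 3.8 * 2.7
= 7.98 * 2.7
= 21.55 m/min

21.55


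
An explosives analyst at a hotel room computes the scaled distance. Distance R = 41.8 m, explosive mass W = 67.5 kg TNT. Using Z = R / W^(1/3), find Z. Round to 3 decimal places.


Scaled distance calculation:
W^(1/3) = 67.5^(1/3) = 4.071626
Z = R / W^(1/3) = 41.8 / 4.071626
Z = 10.266 m/kg^(1/3)

10.266


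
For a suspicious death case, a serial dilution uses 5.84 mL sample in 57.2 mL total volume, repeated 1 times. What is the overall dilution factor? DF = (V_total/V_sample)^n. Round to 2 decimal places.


Dilution factor calculation:
Single dilution = V_total / V_sample = 57.2 / 5.84 ≈ 9.794521
Number of dilutions = 1
Total DF = (57.2 / 5.84)^1 (full precision, rounded at the end) = 9.79

9.79


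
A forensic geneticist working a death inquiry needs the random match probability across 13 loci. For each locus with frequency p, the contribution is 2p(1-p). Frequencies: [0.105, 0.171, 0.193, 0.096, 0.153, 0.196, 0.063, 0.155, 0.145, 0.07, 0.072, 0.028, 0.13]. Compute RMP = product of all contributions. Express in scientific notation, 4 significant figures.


Computing RMP for 13 loci:
Locus 1: 2 * 0.105 * 0.895 = 0.18795
Locus 2: 2 * 0.171 * 0.829 = 0.283518
Locus 3: 2 * 0.193 * 0.807 = 0.311502
Locus 4: 2 * 0.096 * 0.904 = 0.173568
Locus 5: 2 * 0.153 * 0.847 = 0.259182
Locus 6: 2 * 0.196 * 0.804 = 0.315168
Locus 7: 2 * 0.063 * 0.937 = 0.118062
Locus 8: 2 * 0.155 * 0.845 = 0.26195
Locus 9: 2 * 0.145 * 0.855 = 0.24795
Locus 10: 2 * 0.07 * 0.93 = 0.1302
Locus 11: 2 * 0.072 * 0.928 = 0.133632
Locus 12: 2 * 0.028 * 0.972 = 0.054432
Locus 13: 2 * 0.13 * 0.87 = 0.2262
RMP = 3.866e-10

3.866e-10


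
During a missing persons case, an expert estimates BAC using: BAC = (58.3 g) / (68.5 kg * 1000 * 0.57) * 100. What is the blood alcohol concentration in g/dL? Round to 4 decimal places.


Applying the Widmark formula:
BAC = (dose_g / (body_wt * 1000 * r)) * 100
Denominator = 68.5 * 1000 * 0.57 = 39045
BAC = (58.3 / 39045) * 100
BAC = 0.1493 g/dL

0.1493


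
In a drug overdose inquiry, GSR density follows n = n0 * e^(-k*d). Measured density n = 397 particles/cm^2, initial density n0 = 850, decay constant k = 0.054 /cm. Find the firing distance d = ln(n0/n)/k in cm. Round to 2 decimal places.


GSR distance calculation:
n0/n = 850 / 397 = 2.141058
ln(n0/n) = 0.7613
d = 0.7613 / 0.054 = 14.10 cm

14.10


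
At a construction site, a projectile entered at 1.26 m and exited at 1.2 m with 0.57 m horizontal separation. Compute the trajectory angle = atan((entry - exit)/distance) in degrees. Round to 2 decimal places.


Bullet trajectory angle:
Height difference = 1.26 - 1.2 = 0.06 m
angle = atan(0.06 / 0.57)
angle = atan(0.105263)
angle = 6.01 degrees

6.01


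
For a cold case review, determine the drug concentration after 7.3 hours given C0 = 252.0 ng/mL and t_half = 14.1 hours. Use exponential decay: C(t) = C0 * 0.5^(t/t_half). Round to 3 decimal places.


Drug concentration decay:
Number of half-lives = t / t_half = 7.3 / 14.1 = 0.51773
Decay factor = 0.5^0.51773 = 0.69846997
C(t) = 252.0 * 0.69846997 = 176.014 ng/mL

176.014


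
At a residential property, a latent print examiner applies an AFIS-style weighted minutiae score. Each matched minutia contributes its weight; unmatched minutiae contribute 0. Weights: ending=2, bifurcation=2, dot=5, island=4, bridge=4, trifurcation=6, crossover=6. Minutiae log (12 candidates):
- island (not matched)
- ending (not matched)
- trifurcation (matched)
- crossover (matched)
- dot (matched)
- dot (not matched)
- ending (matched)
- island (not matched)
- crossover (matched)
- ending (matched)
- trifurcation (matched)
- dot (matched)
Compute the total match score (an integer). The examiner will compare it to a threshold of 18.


Weighted minutiae match score:
  island: not matched, +0
  ending: not matched, +0
  trifurcation: matched, +6 (running total 6)
  crossover: matched, +6 (running total 12)
  dot: matched, +5 (running total 17)
  dot: not matched, +0
  ending: matched, +2 (running total 19)
  island: not matched, +0
  crossover: matched, +6 (running total 25)
  ending: matched, +2 (running total 27)
  trifurcation: matched, +6 (running total 33)
  dot: matched, +5 (running total 38)
Total score = 38
Threshold = 18; verdict = identification

38


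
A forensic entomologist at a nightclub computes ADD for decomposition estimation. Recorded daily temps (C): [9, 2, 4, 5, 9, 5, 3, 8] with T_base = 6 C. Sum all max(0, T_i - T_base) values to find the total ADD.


Computing ADD day by day:
Day 1: max(0, 9 - 6) = 3
Day 2: max(0, 2 - 6) = 0
Day 3: max(0, 4 - 6) = 0
Day 4: max(0, 5 - 6) = 0
Day 5: max(0, 9 - 6) = 3
Day 6: max(0, 5 - 6) = 0
Day 7: max(0, 3 - 6) = 0
Day 8: max(0, 8 - 6) = 2
Total ADD = 8

8


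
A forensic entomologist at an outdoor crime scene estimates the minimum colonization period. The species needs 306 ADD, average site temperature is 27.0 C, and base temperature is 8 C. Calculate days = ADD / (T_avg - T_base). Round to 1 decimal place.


Insect development time:
Effective temperature = avg_temp - T_base = 27.0 - 8 = 19.0 C
Days = ADD / effective_temp = 306 / 19.0 = 16.1 days

16.1


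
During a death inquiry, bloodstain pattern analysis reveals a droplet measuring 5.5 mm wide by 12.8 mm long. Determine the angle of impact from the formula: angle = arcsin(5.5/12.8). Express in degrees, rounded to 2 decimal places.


Blood spatter impact angle calculation:
width / length = 5.5 / 12.8 = 0.429688
angle = arcsin(0.429688)
angle = 25.45 degrees

25.45


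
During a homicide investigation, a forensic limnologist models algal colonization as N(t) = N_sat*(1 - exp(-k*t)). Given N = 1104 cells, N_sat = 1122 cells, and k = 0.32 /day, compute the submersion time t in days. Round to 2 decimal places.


PMSI from diatom colonization curve:
N / N_sat = 1104 / 1122 = 0.983957
1 - N/N_sat = 0.016043
ln(1 - N/N_sat) = -4.132483
t = -ln(1 - N/N_sat) / k = -(-4.132483) / 0.32 = 12.91 days

12.91


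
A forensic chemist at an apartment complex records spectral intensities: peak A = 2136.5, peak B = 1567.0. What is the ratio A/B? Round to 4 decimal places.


Spectral peak ratio:
Peak A = 2136.5 counts
Peak B = 1567.0 counts
Ratio = 2136.5 / 1567.0 = 1.3634

1.3634


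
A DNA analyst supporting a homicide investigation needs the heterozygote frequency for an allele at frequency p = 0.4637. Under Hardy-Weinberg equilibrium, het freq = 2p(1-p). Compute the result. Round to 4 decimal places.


Hardy-Weinberg heterozygote frequency:
q = 1 - p = 1 - 0.4637 = 0.5363
2pq = 2 * 0.4637 * 0.5363 = 0.4974

0.4974


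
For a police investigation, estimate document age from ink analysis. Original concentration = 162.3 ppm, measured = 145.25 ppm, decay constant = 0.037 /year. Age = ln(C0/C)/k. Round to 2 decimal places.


Document age estimation:
C0/C = 162.3 / 145.25 = 1.117384
ln(C0/C) = 0.11099
t = 0.11099 / 0.037 = 3.00 years

3.00


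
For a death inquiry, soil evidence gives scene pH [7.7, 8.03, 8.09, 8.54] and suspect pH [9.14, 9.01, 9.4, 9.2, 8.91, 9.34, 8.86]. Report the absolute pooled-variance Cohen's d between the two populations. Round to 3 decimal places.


Pooled-variance Cohen's d for soil pH comparison:
Scene mean = 32.36 / 4 = 8.09
Suspect mean = 63.86 / 7 = 9.122857
Scene sample variance s_s^2 = 0.1194
Suspect sample variance s_c^2 = 0.04289
Pooled variance = ((n_s-1)*s_s^2 + (n_c-1)*s_c^2) / (n_s + n_c - 2) = 0.068394
Pooled SD = sqrt(0.068394) = 0.261522
Mean difference = -1.032857
|d| = |-1.032857| / 0.261522 = 3.949

3.949


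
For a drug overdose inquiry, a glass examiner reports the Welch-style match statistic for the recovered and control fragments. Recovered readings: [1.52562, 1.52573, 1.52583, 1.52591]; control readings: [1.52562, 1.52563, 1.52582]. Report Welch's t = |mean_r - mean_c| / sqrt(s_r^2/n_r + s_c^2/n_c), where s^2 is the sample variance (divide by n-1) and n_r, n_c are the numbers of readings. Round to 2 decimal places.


Welch's t-criterion for glass RI comparison:
Recovered mean = sum / n_r = 6.10309 / 4 = 1.5257725
Control mean = sum / n_c = 4.57707 / 3 = 1.52569
Recovered sample variance s_r^2 = 1.57583e-08
Control sample variance s_c^2 = 1.27e-08
Welch SE (unpooled) = sqrt(s_r^2/n_r + s_c^2/n_c) = sqrt(3.93958e-09 + 4.23333e-09) = sqrt(8.17291e-09) = 9.04041e-05
|mean_r - mean_c| = 8.25e-05
t = 8.25e-05 / 9.04041e-05 = 0.91

0.91


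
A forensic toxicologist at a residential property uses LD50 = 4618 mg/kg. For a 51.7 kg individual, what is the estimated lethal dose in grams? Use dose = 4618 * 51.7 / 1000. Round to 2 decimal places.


Lethal dose calculation:
Lethal dose = LD50 * body_weight / 1000
= 4618 * 51.7 / 1000
= 238750.6 / 1000
= 238.75 g

238.75


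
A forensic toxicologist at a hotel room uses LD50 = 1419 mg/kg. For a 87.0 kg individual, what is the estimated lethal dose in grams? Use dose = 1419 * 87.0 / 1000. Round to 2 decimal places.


Lethal dose calculation:
Lethal dose = LD50 * body_weight / 1000
= 1419 * 87.0 / 1000
= 123453 / 1000
= 123.45 g

123.45


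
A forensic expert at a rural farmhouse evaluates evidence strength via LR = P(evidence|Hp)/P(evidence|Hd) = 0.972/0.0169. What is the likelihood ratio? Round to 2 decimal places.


Likelihood ratio calculation:
LR = P(E|Hp) / P(E|Hd)
LR = 0.972 / 0.0169
LR = 57.51

57.51


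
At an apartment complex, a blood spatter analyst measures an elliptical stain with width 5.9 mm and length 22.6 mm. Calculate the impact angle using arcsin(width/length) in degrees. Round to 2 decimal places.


Blood spatter impact angle calculation:
width / length = 5.9 / 22.6 = 0.261062
angle = arcsin(0.261062)
angle = 15.13 degrees

15.13


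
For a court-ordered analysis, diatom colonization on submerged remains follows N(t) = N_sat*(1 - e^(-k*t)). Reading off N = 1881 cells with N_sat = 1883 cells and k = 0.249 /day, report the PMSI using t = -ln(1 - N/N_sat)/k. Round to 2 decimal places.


PMSI from diatom colonization curve:
N / N_sat = 1881 / 1883 = 0.998938
1 - N/N_sat = 0.001062
ln(1 - N/N_sat) = -6.847601
t = -ln(1 - N/N_sat) / k = -(-6.847601) / 0.249 = 27.50 days

27.50


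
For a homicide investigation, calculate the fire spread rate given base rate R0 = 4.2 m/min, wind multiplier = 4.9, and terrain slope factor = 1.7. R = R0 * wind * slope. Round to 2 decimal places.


Fire spread rate calculation:
R = R0 * wind_factor * slope_factor
= 4.2 * 4.9 * 1.7
= 20.58 * 1.7
= 34.99 m/min

34.99


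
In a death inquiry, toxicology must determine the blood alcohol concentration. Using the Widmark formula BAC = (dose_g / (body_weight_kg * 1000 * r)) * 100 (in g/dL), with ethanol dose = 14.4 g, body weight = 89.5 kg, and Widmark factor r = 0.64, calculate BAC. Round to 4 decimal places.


Applying the Widmark formula:
BAC = (dose_g / (body_wt * 1000 * r)) * 100
Denominator = 89.5 * 1000 * 0.64 = 57280
BAC = (14.4 / 57280) * 100
BAC = 0.0251 g/dL

0.0251


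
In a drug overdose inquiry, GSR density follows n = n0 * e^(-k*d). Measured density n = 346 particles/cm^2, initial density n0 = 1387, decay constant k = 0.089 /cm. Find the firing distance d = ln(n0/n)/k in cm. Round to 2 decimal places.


GSR distance calculation:
n0/n = 1387 / 346 = 4.008671
ln(n0/n) = 1.38846
d = 1.38846 / 0.089 = 15.60 cm

15.60


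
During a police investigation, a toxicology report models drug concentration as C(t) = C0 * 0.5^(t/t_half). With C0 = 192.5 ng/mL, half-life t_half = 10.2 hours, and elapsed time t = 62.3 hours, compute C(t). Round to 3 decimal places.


Drug concentration decay:
Number of half-lives = t / t_half = 62.3 / 10.2 = 6.107843
Decay factor = 0.5^6.107843 = 0.0144996
C(t) = 192.5 * 0.0144996 = 2.791 ng/mL

2.791


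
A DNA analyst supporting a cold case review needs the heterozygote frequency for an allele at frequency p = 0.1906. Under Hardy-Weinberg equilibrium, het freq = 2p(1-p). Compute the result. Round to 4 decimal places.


Hardy-Weinberg heterozygote frequency:
q = 1 - p = 1 - 0.1906 = 0.8094
2pq = 2 * 0.1906 * 0.8094 = 0.3085

0.3085


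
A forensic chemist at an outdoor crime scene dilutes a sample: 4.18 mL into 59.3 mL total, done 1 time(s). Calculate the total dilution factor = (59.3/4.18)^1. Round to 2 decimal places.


Dilution factor calculation:
Single dilution = V_total / V_sample = 59.3 / 4.18 ≈ 14.186603
Number of dilutions = 1
Total DF = (59.3 / 4.18)^1 (full precision, rounded at the end) = 14.19

14.19


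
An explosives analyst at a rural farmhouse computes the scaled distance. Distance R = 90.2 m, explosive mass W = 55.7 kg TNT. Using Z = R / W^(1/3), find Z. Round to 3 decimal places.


Scaled distance calculation:
W^(1/3) = 55.7^(1/3) = 3.819018
Z = R / W^(1/3) = 90.2 / 3.819018
Z = 23.619 m/kg^(1/3)

23.619


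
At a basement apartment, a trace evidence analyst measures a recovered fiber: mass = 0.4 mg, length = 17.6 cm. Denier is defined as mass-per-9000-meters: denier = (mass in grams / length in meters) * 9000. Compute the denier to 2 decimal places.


Denier calculation:
Mass in grams = 0.4 mg / 1000 = 0.0004 g
Length in meters = 17.6 cm / 100 = 0.176 m
Linear density = mass / length = 0.0004 / 0.176 = 0.00227273 g/m
Denier = (g/m) * 9000 = 0.00227273 * 9000 = 20.45

20.45


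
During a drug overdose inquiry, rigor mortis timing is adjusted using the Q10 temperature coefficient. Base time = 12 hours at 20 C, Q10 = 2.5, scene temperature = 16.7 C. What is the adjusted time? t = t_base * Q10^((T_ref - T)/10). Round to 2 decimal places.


Rigor mortis time adjustment:
Exponent = (T_ref - T_actual) / 10 = (20 - 16.7) / 10 = 0.33
Q10 factor = 2.5^0.33 = 1.35307
t_adjusted = 12 * 1.35307 = 16.24 hours

16.24


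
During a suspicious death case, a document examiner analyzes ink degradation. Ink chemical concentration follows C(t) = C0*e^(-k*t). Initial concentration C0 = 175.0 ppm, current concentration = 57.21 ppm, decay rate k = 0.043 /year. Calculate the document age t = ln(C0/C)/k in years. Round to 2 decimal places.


Document age estimation:
C0/C = 175.0 / 57.21 = 3.058906
ln(C0/C) = 1.118057
t = 1.118057 / 0.043 = 26.00 years

26.00


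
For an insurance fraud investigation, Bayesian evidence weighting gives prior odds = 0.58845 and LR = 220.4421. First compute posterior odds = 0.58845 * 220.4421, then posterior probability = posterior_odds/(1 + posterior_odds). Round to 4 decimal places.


Bayesian evidence evaluation:
Posterior odds = prior_odds * LR = 0.58845 * 220.4421 = 129.7192
Posterior probability = posterior_odds / (1 + posterior_odds)
= 129.7192 / (1 + 129.7192)
= 129.7192 / 130.7192
= 0.9924

0.9924


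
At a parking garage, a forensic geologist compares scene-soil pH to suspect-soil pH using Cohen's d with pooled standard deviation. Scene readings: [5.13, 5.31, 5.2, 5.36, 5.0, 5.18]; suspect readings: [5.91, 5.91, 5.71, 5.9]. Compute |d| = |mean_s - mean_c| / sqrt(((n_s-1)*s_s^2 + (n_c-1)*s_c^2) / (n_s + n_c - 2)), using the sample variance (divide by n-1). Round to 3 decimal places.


Pooled-variance Cohen's d for soil pH comparison:
Scene mean = 31.18 / 6 = 5.196667
Suspect mean = 23.43 / 4 = 5.8575
Scene sample variance s_s^2 = 0.016587
Suspect sample variance s_c^2 = 0.009692
Pooled variance = ((n_s-1)*s_s^2 + (n_c-1)*s_c^2) / (n_s + n_c - 2) = 0.014001
Pooled SD = sqrt(0.014001) = 0.118326
Mean difference = -0.660833
|d| = |-0.660833| / 0.118326 = 5.585

5.585


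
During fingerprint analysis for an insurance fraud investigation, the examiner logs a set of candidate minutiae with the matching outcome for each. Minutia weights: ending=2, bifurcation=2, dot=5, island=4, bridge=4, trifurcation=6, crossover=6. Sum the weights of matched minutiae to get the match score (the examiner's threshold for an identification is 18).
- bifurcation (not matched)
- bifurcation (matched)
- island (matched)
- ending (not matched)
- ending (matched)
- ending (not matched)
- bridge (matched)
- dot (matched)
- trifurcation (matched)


Weighted minutiae match score:
  bifurcation: not matched, +0
  bifurcation: matched, +2 (running total 2)
  island: matched, +4 (running total 6)
  ending: not matched, +0
  ending: matched, +2 (running total 8)
  ending: not matched, +0
  bridge: matched, +4 (running total 12)
  dot: matched, +5 (running total 17)
  trifurcation: matched, +6 (running total 23)
Total score = 23
Threshold = 18; verdict = identification

23


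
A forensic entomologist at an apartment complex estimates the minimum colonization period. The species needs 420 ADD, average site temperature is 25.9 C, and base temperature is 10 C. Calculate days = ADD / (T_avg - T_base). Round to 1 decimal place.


Insect development time:
Effective temperature = avg_temp - T_base = 25.9 - 10 = 15.9 C
Days = ADD / effective_temp = 420 / 15.9 = 26.4 days

26.4


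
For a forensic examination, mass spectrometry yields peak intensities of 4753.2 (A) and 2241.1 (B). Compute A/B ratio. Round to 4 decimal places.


Spectral peak ratio:
Peak A = 4753.2 counts
Peak B = 2241.1 counts
Ratio = 4753.2 / 2241.1 = 2.1209

2.1209


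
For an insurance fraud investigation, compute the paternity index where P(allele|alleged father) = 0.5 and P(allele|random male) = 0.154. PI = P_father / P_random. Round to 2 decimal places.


Paternity Index calculation:
PI = P(allele|father) / P(allele|random)
PI = 0.5 / 0.154
PI = 3.25

3.25


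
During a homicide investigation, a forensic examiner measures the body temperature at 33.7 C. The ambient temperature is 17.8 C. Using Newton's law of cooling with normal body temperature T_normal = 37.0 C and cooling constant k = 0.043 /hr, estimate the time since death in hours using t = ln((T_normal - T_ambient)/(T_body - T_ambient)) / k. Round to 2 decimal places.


Using Newton's law of cooling:
t = ln((T_normal - T_ambient) / (T_body - T_ambient)) / k
T_normal - T_ambient = 19.2
T_body - T_ambient = 15.9
Ratio = 1.207547
ln(ratio) = 0.188591
t = 0.188591 / 0.043 = 4.39 hours

4.39


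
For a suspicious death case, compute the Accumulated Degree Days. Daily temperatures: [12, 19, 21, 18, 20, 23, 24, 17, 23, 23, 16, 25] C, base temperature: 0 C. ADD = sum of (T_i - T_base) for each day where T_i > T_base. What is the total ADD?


Computing ADD day by day:
Day 1: max(0, 12 - 0) = 12
Day 2: max(0, 19 - 0) = 19
Day 3: max(0, 21 - 0) = 21
Day 4: max(0, 18 - 0) = 18
Day 5: max(0, 20 - 0) = 20
Day 6: max(0, 23 - 0) = 23
Day 7: max(0, 24 - 0) = 24
Day 8: max(0, 17 - 0) = 17
Day 9: max(0, 23 - 0) = 23
Day 10: max(0, 23 - 0) = 23
Day 11: max(0, 16 - 0) = 16
Day 12: max(0, 25 - 0) = 25
Total ADD = 241

241


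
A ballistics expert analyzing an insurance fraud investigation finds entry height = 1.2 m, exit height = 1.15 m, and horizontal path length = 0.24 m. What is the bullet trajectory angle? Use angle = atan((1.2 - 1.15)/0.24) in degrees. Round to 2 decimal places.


Bullet trajectory angle:
Height difference = 1.2 - 1.15 = 0.05 m
angle = atan(0.05 / 0.24)
angle = atan(0.208333)
angle = 11.77 degrees

11.77


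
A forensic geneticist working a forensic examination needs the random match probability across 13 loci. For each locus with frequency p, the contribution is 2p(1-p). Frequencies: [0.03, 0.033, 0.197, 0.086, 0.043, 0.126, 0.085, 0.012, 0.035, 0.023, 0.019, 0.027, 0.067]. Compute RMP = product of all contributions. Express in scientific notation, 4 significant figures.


Computing RMP for 13 loci:
Locus 1: 2 * 0.03 * 0.97 = 0.0582
Locus 2: 2 * 0.033 * 0.967 = 0.063822
Locus 3: 2 * 0.197 * 0.803 = 0.316382
Locus 4: 2 * 0.086 * 0.914 = 0.157208
Locus 5: 2 * 0.043 * 0.957 = 0.082302
Locus 6: 2 * 0.126 * 0.874 = 0.220248
Locus 7: 2 * 0.085 * 0.915 = 0.15555
Locus 8: 2 * 0.012 * 0.988 = 0.023712
Locus 9: 2 * 0.035 * 0.965 = 0.06755
Locus 10: 2 * 0.023 * 0.977 = 0.044942
Locus 11: 2 * 0.019 * 0.981 = 0.037278
Locus 12: 2 * 0.027 * 0.973 = 0.052542
Locus 13: 2 * 0.067 * 0.933 = 0.125022
RMP = 9.183e-15

9.183e-15


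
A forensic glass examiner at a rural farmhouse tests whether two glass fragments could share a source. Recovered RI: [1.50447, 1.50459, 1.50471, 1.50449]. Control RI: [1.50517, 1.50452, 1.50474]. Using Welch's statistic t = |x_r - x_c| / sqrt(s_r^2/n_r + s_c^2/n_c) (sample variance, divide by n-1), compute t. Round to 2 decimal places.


Welch's t-criterion for glass RI comparison:
Recovered mean = sum / n_r = 6.01826 / 4 = 1.504565
Control mean = sum / n_c = 4.51443 / 3 = 1.50481
Recovered sample variance s_r^2 = 1.21e-08
Control sample variance s_c^2 = 1.093e-07
Welch SE (unpooled) = sqrt(s_r^2/n_r + s_c^2/n_c) = sqrt(3.025e-09 + 3.64333e-08) = sqrt(3.94583e-08) = 0.000198641
|mean_r - mean_c| = 0.000245
t = 0.000245 / 0.000198641 = 1.23

1.23


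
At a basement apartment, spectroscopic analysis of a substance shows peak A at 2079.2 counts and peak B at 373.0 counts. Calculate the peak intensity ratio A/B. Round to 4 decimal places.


Spectral peak ratio:
Peak A = 2079.2 counts
Peak B = 373.0 counts
Ratio = 2079.2 / 373.0 = 5.5743

5.5743


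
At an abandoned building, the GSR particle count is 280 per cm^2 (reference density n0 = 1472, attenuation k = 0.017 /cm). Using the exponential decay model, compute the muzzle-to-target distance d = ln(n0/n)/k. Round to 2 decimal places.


GSR distance calculation:
n0/n = 1472 / 280 = 5.257143
ln(n0/n) = 1.659588
d = 1.659588 / 0.017 = 97.62 cm

97.62


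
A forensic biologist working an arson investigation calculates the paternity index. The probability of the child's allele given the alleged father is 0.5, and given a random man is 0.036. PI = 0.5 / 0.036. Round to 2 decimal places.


Paternity Index calculation:
PI = P(allele|father) / P(allele|random)
PI = 0.5 / 0.036
PI = 13.89

13.89
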